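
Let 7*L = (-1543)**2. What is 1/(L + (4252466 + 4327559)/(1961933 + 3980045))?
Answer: 5941978/2021001777071 ≈ 2.9401e-6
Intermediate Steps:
L = 2380849/7 (L = (1/7)*(-1543)**2 = (1/7)*2380849 = 2380849/7 ≈ 3.4012e+5)
1/(L + (4252466 + 4327559)/(1961933 + 3980045)) = 1/(2380849/7 + (4252466 + 4327559)/(1961933 + 3980045)) = 1/(2380849/7 + 8580025/5941978) = 1/(2021001777071/5941978) = 5941978/2021001777071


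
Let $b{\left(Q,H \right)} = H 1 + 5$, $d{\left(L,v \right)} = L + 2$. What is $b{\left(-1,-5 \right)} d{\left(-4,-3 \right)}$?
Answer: $0$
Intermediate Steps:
$d{\left(L,v \right)} = 2 + L$
$b{\left(Q,H \right)} = 5 + H$ ($b{\left(Q,H \right)} = H + 5 = 5 + H$)
$b{\left(-1,-5 \right)} d{\left(-4,-3 \right)} = \left(5 - 5\right) \left(2 - 4\right) = 0 \left(-2\right) = 0$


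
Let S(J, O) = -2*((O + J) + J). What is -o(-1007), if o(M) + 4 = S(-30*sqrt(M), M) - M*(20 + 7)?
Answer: -29199 - 120*I*sqrt(1007) ≈ -29199.0 - 3808.0*I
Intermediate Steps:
S(J, O) = -4*J - 2*O (S(J, O) = -2*((J + O) + J) = -2*(O + 2*J) = -4*J - 2*O)
o(M) = -4 - 29*M + 120*sqrt(M) (o(M) = -4 + ((-(-120)*sqrt(M) - 2*M) - M*(20 + 7)) = -4 + ((120*sqrt(M) - 2*M) - M*27) = -4 + ((-2*M + 120*sqrt(M)) - 27*M) = -4 + (-29*M + 120*sqrt(M)) = -4 - 29*M + 120*sqrt(M))
-o(-1007) = -(-4 - 29*(-1007) + 120*sqrt(-1007)) = -(-4 + 29203 + 120*(I*sqrt(1007))) = -(-4 + 29203 + 120*I*sqrt(1007)) = -(29199 + 120*I*sqrt(1007)) = -29199 - 120*I*sqrt(1007)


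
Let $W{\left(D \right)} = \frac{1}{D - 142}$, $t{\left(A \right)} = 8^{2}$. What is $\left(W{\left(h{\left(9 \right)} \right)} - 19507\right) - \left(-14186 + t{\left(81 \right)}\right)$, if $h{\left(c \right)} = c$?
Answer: $- \frac{716206}{133} \approx -5385.0$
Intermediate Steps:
$t{\left(A \right)} = 64$
$W{\left(D \right)} = \frac{1}{-142 + D}$
$\left(W{\left(h{\left(9 \right)} \right)} - 19507\right) - \left(-14186 + t{\left(81 \right)}\right) = \left(\frac{1}{-142 + 9} - 19507\right) + \left(14186 - 64\right) = \left(\frac{1}{-133} - 19507\right) + \left(14186 - 64\right) = \left(- \frac{1}{133} - 19507\right) + 14122 = - \frac{2594432}{133} + 14122 = - \frac{716206}{133}$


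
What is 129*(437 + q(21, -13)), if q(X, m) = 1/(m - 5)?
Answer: 338195/6 ≈ 56366.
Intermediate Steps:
q(X, m) = 1/(-5 + m)
129*(437 + q(21, -13)) = 129*(437 + 1/(-5 - 13)) = 129*(437 + 1/(-18)) = 129*(437 - 1/18) = 129*(7865/18) = 338195/6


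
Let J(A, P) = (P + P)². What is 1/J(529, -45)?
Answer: 1/8100 ≈ 0.00012346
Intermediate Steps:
J(A, P) = 4*P² (J(A, P) = (2*P)² = 4*P²)
1/J(529, -45) = 1/(4*(-45)²) = 1/(4*2025) = 1/8100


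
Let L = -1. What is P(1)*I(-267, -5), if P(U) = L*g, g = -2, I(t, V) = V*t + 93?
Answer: 2856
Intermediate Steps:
I(t, V) = 93 + V*t
P(U) = 2 (P(U) = -1*(-2) = 2)
P(1)*I(-267, -5) = 2*(93 - 5*(-267)) = 2*(93 + 1335) = 2*1428 = 2856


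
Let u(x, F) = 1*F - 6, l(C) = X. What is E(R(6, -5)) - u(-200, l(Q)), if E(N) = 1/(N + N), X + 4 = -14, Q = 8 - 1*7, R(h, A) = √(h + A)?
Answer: 49/2 ≈ 24.500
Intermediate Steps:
R(h, A) = √(A + h)
Q = 1 (Q = 8 - 7 = 1)
X = -18 (X = -4 - 14 = -18)
l(C) = -18
E(N) = 1/(2*N)
u(x, F) = -6 + F (u(x, F) = F - 6 = -6 + F)
E(R(6, -5)) - u(-200, l(Q)) = 1/(2*(√(-5 + 6))) - (-6 - 18) = 1/(2*(√1)) - 1*(-24) = (½)/1 + 24 = (½)*1 + 24 = ½ + 24 = 49/2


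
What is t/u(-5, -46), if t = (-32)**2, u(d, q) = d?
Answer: -1024/5 ≈ -204.80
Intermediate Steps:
t = 1024
t/u(-5, -46) = 1024/(-5) = 1024*(-1/5) = -1024/5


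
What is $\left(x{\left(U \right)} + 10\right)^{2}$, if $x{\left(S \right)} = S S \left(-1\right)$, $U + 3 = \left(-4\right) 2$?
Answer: $12321$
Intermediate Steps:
$U = -11$ ($U = -3 - 8 = -11$)
$x{\left(S \right)} = - S^{2}$ ($x{\left(S \right)} = S^{2} \left(-1\right) = - S^{2}$)
$\left(x{\left(U \right)} + 10\right)^{2} = \left(- \left(-11\right)^{2} + 10\right)^{2} = \left(\left(-1\right) 121 + 10\right)^{2} = \left(-121 + 10\right)^{2} = \left(-111\right)^{2} = 12321$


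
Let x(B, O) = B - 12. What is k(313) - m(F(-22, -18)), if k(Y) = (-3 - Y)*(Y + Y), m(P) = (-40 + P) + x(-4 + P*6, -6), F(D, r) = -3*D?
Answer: -198222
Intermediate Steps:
x(B, O) = -12 + B
m(P) = -56 + 7*P (m(P) = (-40 + P) + (-12 + (-4 + P*6)) = (-40 + P) + (-12 + (-4 + 6*P)) = (-40 + P) + (-16 + 6*P) = -56 + 7*P)
k(Y) = 2*Y*(-3 - Y) (k(Y) = (-3 - Y)*(2*Y) = 2*Y*(-3 - Y))
k(313) - m(F(-22, -18)) = -2*313*(3 + 313) - (-56 + 7*(-3*(-22))) = -2*313*316 - (-56 + 7*66) = -197816 - (-56 + 462) = -197816 - 1*406 = -197816 - 406 = -198222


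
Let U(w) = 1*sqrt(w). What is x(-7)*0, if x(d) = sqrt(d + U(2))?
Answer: 0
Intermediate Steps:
U(w) = sqrt(w)
x(d) = sqrt(d + sqrt(2))
x(-7)*0 = sqrt(-7 + sqrt(2))*0 = 0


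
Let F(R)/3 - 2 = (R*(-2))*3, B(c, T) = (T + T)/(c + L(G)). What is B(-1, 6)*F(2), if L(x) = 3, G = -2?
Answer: -180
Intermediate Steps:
B(c, T) = 2*T/(3 + c) (B(c, T) = (T + T)/(c + 3) = (2*T)/(3 + c) = 2*T/(3 + c))
F(R) = 6 - 18*R (F(R) = 6 + 3*((R*(-2))*3) = 6 + 3*(-2*R*3) = 6 + 3*(-6*R) = 6 - 18*R)
B(-1, 6)*F(2) = (2*6/(3 - 1))*(6 - 18*2) = (2*6/2)*(6 - 36) = (2*6*(½))*(-30) = 6*(-30) = -180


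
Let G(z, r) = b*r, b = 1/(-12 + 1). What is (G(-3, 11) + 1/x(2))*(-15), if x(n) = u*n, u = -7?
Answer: 225/14 ≈ 16.071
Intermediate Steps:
x(n) = -7*n
b = -1/11 (b = 1/(-11) = -1/11 ≈ -0.090909)
G(z, r) = -r/11
(G(-3, 11) + 1/x(2))*(-15) = (-1/11*11 + 1/(-7*2))*(-15) = (-1 + 1/(-14))*(-15) = (-1 - 1/14)*(-15) = -15/14*(-15) = 225/14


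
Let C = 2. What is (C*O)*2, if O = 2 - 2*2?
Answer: -8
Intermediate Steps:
O = -2 (O = 2 - 4 = -2)
(C*O)*2 = (2*(-2))*2 = -4*2 = -8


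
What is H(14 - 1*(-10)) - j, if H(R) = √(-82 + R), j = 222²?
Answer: -49284 + I*√58 ≈ -49284.0 + 7.6158*I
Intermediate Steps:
j = 49284
H(14 - 1*(-10)) - j = √(-82 + (14 - 1*(-10))) - 1*49284 = √(-82 + (14 + 10)) - 49284 = √(-82 + 24) - 49284 = √(-58) - 49284 = I*√58 - 49284 = -49284 + I*√58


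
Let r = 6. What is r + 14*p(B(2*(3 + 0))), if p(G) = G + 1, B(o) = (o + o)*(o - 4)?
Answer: 356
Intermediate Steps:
B(o) = 2*o*(-4 + o) (B(o) = (2*o)*(-4 + o) = 2*o*(-4 + o))
p(G) = 1 + G
r + 14*p(B(2*(3 + 0))) = 6 + 14*(1 + 2*(2*(3 + 0))*(-4 + 2*(3 + 0))) = 6 + 14*(1 + 2*(2*3)*(-4 + 2*3)) = 6 + 14*(1 + 2*6*(-4 + 6)) = 6 + 14*(1 + 2*6*2) = 6 + 14*(1 + 24) = 6 + 14*25 = 6 + 350 = 356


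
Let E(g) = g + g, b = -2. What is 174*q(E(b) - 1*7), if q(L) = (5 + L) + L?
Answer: -2958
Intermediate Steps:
E(g) = 2*g
q(L) = 5 + 2*L
174*q(E(b) - 1*7) = 174*(5 + 2*(2*(-2) - 1*7)) = 174*(5 + 2*(-4 - 7)) = 174*(5 + 2*(-11)) = 174*(5 - 22) = 174*(-17) = -2958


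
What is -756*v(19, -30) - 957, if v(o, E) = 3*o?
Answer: -44049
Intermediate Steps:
-756*v(19, -30) - 957 = -2268*19 - 957 = -756*57 - 957 = -43092 - 957 = -44049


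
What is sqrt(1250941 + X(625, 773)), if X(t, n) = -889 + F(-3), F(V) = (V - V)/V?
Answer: 2*sqrt(312513) ≈ 1118.1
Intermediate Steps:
F(V) = 0 (F(V) = 0/V = 0)
X(t, n) = -889 (X(t, n) = -889 + 0 = -889)
sqrt(1250941 + X(625, 773)) = sqrt(1250941 - 889) = sqrt(1250052) = 2*sqrt(312513)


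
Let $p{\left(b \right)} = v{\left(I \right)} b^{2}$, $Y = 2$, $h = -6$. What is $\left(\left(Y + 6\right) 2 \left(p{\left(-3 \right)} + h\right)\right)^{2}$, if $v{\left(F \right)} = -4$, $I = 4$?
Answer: $451584$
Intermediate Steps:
$p{\left(b \right)} = - 4 b^{2}$
$\left(\left(Y + 6\right) 2 \left(p{\left(-3 \right)} + h\right)\right)^{2} = \left(\left(2 + 6\right) 2 \left(- 4 \left(-3\right)^{2} - 6\right)\right)^{2} = \left(8 \cdot 2 \left(\left(-4\right) 9 - 6\right)\right)^{2} = \left(16 \left(-36 - 6\right)\right)^{2} = \left(16 \left(-42\right)\right)^{2} = \left(-672\right)^{2} = 451584$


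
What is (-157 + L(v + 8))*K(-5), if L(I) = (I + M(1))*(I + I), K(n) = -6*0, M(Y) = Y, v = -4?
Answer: 0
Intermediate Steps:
K(n) = 0
L(I) = 2*I*(1 + I) (L(I) = (I + 1)*(I + I) = (1 + I)*(2*I) = 2*I*(1 + I))
(-157 + L(v + 8))*K(-5) = (-157 + 2*(-4 + 8)*(1 + (-4 + 8)))*0 = (-157 + 2*4*(1 + 4))*0 = (-157 + 2*4*5)*0 = (-157 + 40)*0 = -117*0 = 0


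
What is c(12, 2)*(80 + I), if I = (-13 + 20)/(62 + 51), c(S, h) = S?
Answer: 108564/113 ≈ 960.74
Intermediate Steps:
I = 7/113 ≈ 0.061947
c(12, 2)*(80 + I) = 12*(80 + 7/113) = 12*(9047/113) = 108564/113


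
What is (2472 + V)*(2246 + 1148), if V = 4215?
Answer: 22695678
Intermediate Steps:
(2472 + V)*(2246 + 1148) = (2472 + 4215)*(2246 + 1148) = 6687*3394 = 22695678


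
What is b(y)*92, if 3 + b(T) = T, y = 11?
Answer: 736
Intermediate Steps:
b(T) = -3 + T
b(y)*92 = (-3 + 11)*92 = 8*92 = 736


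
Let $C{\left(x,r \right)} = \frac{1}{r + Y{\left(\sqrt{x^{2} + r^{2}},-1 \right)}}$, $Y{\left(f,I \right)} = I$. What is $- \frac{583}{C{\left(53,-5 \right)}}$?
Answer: $3498$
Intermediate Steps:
$C{\left(x,r \right)} = \frac{1}{-1 + r}$ ($C{\left(x,r \right)} = \frac{1}{r - 1} = \frac{1}{-1 + r}$)
$- \frac{583}{C{\left(53,-5 \right)}} = - \frac{583}{\frac{1}{-1 - 5}} = - \frac{583}{\frac{1}{-6}} = - \frac{583}{- \frac{1}{6}} = \left(-583\right) \left(-6\right) = 3498$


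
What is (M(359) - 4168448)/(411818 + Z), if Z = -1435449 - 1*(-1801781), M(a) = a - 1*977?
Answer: -2084533/389075 ≈ -5.3577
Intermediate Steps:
M(a) = -977 + a (M(a) = a - 977 = -977 + a)
Z = 366332 (Z = -1435449 + 1801781 = 366332)
(M(359) - 4168448)/(411818 + Z) = ((-977 + 359) - 4168448)/(411818 + 366332) = (-618 - 4168448)/778150 = -4169066*1/778150 = -2084533/389075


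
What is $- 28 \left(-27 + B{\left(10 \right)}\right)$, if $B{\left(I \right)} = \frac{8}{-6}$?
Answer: $\frac{2380}{3} \approx 793.33$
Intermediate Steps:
$B{\left(I \right)} = - \frac{4}{3}$ ($B{\left(I \right)} = 8 \left(- \frac{1}{6}\right) = - \frac{4}{3}$)
$- 28 \left(-27 + B{\left(10 \right)}\right) = - 28 \left(-27 - \frac{4}{3}\right) = \left(-28\right) \left(- \frac{85}{3}\right) = \frac{2380}{3}$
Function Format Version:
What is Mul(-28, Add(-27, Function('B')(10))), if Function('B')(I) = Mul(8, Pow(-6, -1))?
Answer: Rational(2380, 3) ≈ 793.33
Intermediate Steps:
Function('B')(I) = Rational(-4, 3) (Function('B')(I) = Mul(8, Rational(-1, 6)) = Rational(-4, 3))
Mul(-28, Add(-27, Function('B')(10))) = Mul(-28, Add(-27, Rational(-4, 3))) = Mul(-28, Rational(-85, 3)) = Rational(2380, 3)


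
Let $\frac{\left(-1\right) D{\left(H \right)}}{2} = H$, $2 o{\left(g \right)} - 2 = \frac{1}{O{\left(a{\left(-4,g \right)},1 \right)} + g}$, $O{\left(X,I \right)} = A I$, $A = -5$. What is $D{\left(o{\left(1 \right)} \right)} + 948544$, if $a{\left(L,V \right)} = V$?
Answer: $\frac{3794169}{4} \approx 9.4854 \cdot 10^{5}$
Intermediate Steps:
$O{\left(X,I \right)} = - 5 I$
$o{\left(g \right)} = 1 + \frac{1}{2 \left(-5 + g\right)}$ ($o{\left(g \right)} = 1 + \frac{1}{2 \left(\left(-5\right) 1 + g\right)} = 1 + \frac{1}{2 \left(-5 + g\right)}$)
$D{\left(H \right)} = - 2 H$
$D{\left(o{\left(1 \right)} \right)} + 948544 = - 2 \frac{- \frac{9}{2} + 1}{-5 + 1} + 948544 = - 2 \frac{1}{-4} \left(- \frac{7}{2}\right) + 948544 = - 2 \left(\left(- \frac{1}{4}\right) \left(- \frac{7}{2}\right)\right) + 948544 = \left(-2\right) \frac{7}{8} + 948544 = - \frac{7}{4} + 948544 = \frac{3794169}{4}$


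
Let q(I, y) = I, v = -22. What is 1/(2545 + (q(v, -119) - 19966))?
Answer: -1/17443 ≈ -5.7330e-5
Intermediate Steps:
1/(2545 + (q(v, -119) - 19966)) = 1/(2545 + (-22 - 19966)) = 1/(2545 - 19988) = 1/(-17443) = -1/17443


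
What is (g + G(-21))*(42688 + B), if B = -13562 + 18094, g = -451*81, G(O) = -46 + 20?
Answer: -1726221540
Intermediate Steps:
G(O) = -26
g = -36531
B = 4532
(g + G(-21))*(42688 + B) = (-36531 - 26)*(42688 + 4532) = -36557*47220 = -1726221540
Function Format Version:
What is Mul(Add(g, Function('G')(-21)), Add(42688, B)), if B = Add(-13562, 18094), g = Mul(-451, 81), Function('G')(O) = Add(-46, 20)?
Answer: -1726221540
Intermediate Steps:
Function('G')(O) = -26
g = -36531
B = 4532
Mul(Add(g, Function('G')(-21)), Add(42688, B)) = Mul(Add(-36531, -26), Add(42688, 4532)) = Mul(-36557, 47220) = -1726221540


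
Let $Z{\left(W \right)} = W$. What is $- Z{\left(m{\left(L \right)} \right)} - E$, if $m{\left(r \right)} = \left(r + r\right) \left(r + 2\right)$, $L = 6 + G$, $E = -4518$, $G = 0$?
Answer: $4422$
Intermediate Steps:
$L = 6$ ($L = 6 + 0 = 6$)
$m{\left(r \right)} = 2 r \left(2 + r\right)$
$- Z{\left(m{\left(L \right)} \right)} - E = - 2 \cdot 6 \left(2 + 6\right) - -4518 = - 2 \cdot 6 \cdot 8 + 4518 = \left(-1\right) 96 + 4518 = -96 + 4518 = 4422$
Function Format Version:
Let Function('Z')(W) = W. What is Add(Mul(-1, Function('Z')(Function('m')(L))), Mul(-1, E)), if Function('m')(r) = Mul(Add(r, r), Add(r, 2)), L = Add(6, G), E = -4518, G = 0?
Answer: 4422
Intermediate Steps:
L = 6 (L = Add(6, 0) = 6)
Function('m')(r) = Mul(2, r, Add(2, r)) (Function('m')(r) = Mul(Mul(2, r), Add(2, r)) = Mul(2, r, Add(2, r)))
Add(Mul(-1, Function('Z')(Function('m')(L))), Mul(-1, E)) = Add(Mul(-1, Mul(2, 6, Add(2, 6))), Mul(-1, -4518)) = Add(Mul(-1, Mul(2, 6, 8)), 4518) = Add(Mul(-1, 96), 4518) = Add(-96, 4518) = 4422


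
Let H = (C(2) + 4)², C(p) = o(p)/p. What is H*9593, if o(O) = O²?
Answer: 345348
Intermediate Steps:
C(p) = p (C(p) = p²/p = p)
H = 36 (H = (2 + 4)² = 6² = 36)
H*9593 = 36*9593 = 345348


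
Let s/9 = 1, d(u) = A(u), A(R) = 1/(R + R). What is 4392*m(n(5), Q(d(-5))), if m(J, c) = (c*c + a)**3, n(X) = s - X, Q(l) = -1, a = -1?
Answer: 0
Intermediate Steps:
A(R) = 1/(2*R)
d(u) = 1/(2*u)
s = 9 (s = 9*1 = 9)
n(X) = 9 - X
m(J, c) = (-1 + c**2)**3 (m(J, c) = (c*c - 1)**3 = (c**2 - 1)**3 = (-1 + c**2)**3)
4392*m(n(5), Q(d(-5))) = 4392*(-1 + (-1)**2)**3 = 4392*(-1 + 1)**3 = 4392*0**3 = 4392*0 = 0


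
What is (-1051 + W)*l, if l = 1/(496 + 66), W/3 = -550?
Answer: -2701/562 ≈ -4.8060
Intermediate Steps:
W = -1650 (W = 3*(-550) = -1650)
l = 1/562 ≈ 0.0017794
(-1051 + W)*l = (-1051 - 1650)*(1/562) = -2701*1/562 = -2701/562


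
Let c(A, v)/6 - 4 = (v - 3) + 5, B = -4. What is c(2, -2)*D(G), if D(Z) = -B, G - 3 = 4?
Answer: 96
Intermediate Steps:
G = 7 (G = 3 + 4 = 7)
c(A, v) = 36 + 6*v (c(A, v) = 24 + 6*((v - 3) + 5) = 24 + 6*((-3 + v) + 5) = 24 + 6*(2 + v) = 24 + (12 + 6*v) = 36 + 6*v)
D(Z) = 4 (D(Z) = -1*(-4) = 4)
c(2, -2)*D(G) = (36 + 6*(-2))*4 = (36 - 12)*4 = 24*4 = 96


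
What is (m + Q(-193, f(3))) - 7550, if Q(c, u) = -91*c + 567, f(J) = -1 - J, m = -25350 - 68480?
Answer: -83250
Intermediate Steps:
m = -93830
Q(c, u) = 567 - 91*c
(m + Q(-193, f(3))) - 7550 = (-93830 + (567 - 91*(-193))) - 7550 = (-93830 + (567 + 17563)) - 7550 = (-93830 + 18130) - 7550 = -75700 - 7550 = -83250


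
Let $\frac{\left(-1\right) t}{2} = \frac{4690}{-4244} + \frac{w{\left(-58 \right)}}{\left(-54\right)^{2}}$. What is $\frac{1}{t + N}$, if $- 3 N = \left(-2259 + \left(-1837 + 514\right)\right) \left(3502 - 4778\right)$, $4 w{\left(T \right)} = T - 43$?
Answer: $- \frac{6187752}{9427298649887} \approx -6.5637 \cdot 10^{-7}$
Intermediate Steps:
$w{\left(T \right)} = - \frac{43}{4} + \frac{T}{4}$ ($w{\left(T \right)} = \frac{T - 43}{4} = \frac{-43 + T}{4} = - \frac{43}{4} + \frac{T}{4}$)
$N = -1523544$ ($N = - \frac{\left(-2259 + \left(-1837 + 514\right)\right) \left(3502 - 4778\right)}{3} = - \frac{\left(-2259 - 1323\right) \left(-1276\right)}{3} = - \frac{\left(-3582\right) \left(-1276\right)}{3} = \left(- \frac{1}{3}\right) 4570632 = -1523544$)
$t = \frac{13783201}{6187752}$ ($t = - 2 \left(\frac{4690}{-4244} + \frac{- \frac{43}{4} + \frac{1}{4} \left(-58\right)}{\left(-54\right)^{2}}\right) = - 2 \left(4690 \left(- \frac{1}{4244}\right) + \frac{- \frac{43}{4} - \frac{29}{2}}{2916}\right) = - 2 \left(- \frac{2345}{2122} - \frac{101}{11664}\right) = \left(-2\right) \left(- \frac{13783201}{12375504}\right) = \frac{13783201}{6187752} \approx 2.2275$)
$\frac{1}{t + N} = \frac{1}{\frac{13783201}{6187752} - 1523544} = \frac{1}{- \frac{9427298649887}{6187752}} = - \frac{6187752}{9427298649887}$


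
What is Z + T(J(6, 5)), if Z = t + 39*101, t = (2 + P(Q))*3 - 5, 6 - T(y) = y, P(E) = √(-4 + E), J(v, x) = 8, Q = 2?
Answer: 3938 + 3*I*√2 ≈ 3938.0 + 4.2426*I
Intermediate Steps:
T(y) = 6 - y
t = 1 + 3*I*√2 (t = (2 + √(-4 + 2))*3 - 5 = (2 + √(-2))*3 - 5 = (2 + I*√2)*3 - 5 = (6 + 3*I*√2) - 5 = 1 + 3*I*√2 ≈ 1.0 + 4.2426*I)
Z = 3940 + 3*I*√2 (Z = (1 + 3*I*√2) + 39*101 = (1 + 3*I*√2) + 3939 = 3940 + 3*I*√2 ≈ 3940.0 + 4.2426*I)
Z + T(J(6, 5)) = (3940 + 3*I*√2) + (6 - 1*8) = (3940 + 3*I*√2) + (6 - 8) = (3940 + 3*I*√2) - 2 = 3938 + 3*I*√2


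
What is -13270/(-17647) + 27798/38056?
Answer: 497777213/335787116 ≈ 1.4824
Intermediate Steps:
-13270/(-17647) + 27798/38056 = -13270*(-1/17647) + 27798*(1/38056) = 13270/17647 + 13899/19028 = 497777213/335787116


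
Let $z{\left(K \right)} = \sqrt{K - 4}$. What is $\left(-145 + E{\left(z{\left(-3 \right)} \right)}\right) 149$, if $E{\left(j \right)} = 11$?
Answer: $-19966$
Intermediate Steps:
$z{\left(K \right)} = \sqrt{-4 + K}$
$\left(-145 + E{\left(z{\left(-3 \right)} \right)}\right) 149 = \left(-145 + 11\right) 149 = \left(-134\right) 149 = -19966$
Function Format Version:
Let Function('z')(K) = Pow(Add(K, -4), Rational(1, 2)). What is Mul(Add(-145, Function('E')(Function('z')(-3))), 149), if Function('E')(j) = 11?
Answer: -19966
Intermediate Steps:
Function('z')(K) = Pow(Add(-4, K), Rational(1, 2))
Mul(Add(-145, Function('E')(Function('z')(-3))), 149) = Mul(Add(-145, 11), 149) = Mul(-134, 149) = -19966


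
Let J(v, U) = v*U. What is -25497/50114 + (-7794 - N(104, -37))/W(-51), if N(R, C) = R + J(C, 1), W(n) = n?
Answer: 392645807/2555814 ≈ 153.63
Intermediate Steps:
J(v, U) = U*v
N(R, C) = C + R (N(R, C) = R + 1*C = R + C = C + R)
-25497/50114 + (-7794 - N(104, -37))/W(-51) = -25497/50114 + (-7794 - (-37 + 104))/(-51) = -25497*1/50114 + (-7794 - 1*67)*(-1/51) = -25497/50114 + (-7794 - 67)*(-1/51) = -25497/50114 - 7861*(-1/51) = -25497/50114 + 7861/51 = 392645807/2555814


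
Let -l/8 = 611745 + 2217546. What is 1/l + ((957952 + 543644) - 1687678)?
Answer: -4211841022897/22634328 ≈ -1.8608e+5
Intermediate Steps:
l = -22634328 (l = -8*(611745 + 2217546) = -8*2829291 = -22634328)
1/l + ((957952 + 543644) - 1687678) = 1/(-22634328) + ((957952 + 543644) - 1687678) = -1/22634328 + (1501596 - 1687678) = -1/22634328 - 186082 = -4211841022897/22634328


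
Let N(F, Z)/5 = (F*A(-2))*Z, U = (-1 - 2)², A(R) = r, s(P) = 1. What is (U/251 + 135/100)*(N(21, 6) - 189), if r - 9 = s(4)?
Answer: 42514227/5020 ≈ 8469.0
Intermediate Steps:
r = 10 (r = 9 + 1 = 10)
A(R) = 10
U = 9 (U = (-3)² = 9)
N(F, Z) = 50*F*Z (N(F, Z) = 5*((F*10)*Z) = 5*((10*F)*Z) = 5*(10*F*Z) = 50*F*Z)
(U/251 + 135/100)*(N(21, 6) - 189) = (9/251 + 135/100)*(50*21*6 - 189) = (9*(1/251) + 135*(1/100))*(6300 - 189) = (9/251 + 27/20)*6111 = (6957/5020)*6111 = 42514227/5020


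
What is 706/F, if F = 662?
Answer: 353/331 ≈ 1.0665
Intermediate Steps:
706/F = 706/662 = 706*(1/662) = 353/331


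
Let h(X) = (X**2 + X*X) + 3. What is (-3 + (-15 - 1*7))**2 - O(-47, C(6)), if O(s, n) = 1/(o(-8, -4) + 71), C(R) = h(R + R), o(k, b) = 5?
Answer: 47499/76 ≈ 624.99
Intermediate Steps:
h(X) = 3 + 2*X**2 (h(X) = (X**2 + X**2) + 3 = 2*X**2 + 3 = 3 + 2*X**2)
C(R) = 3 + 8*R**2 (C(R) = 3 + 2*(R + R)**2 = 3 + 2*(2*R)**2 = 3 + 2*(4*R**2) = 3 + 8*R**2)
O(s, n) = 1/76 (O(s, n) = 1/(5 + 71) = 1/76)
(-3 + (-15 - 1*7))**2 - O(-47, C(6)) = (-3 + (-15 - 1*7))**2 - 1*1/76 = (-3 + (-15 - 7))**2 - 1/76 = (-3 - 22)**2 - 1/76 = (-25)**2 - 1/76 = 625 - 1/76 = 47499/76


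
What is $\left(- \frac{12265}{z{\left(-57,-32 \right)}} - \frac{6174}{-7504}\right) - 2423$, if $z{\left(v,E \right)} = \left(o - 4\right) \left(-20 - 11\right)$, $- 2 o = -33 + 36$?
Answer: $- \frac{41442177}{16616} \approx -2494.1$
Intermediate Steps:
$o = - \frac{3}{2}$ ($o = - \frac{-33 + 36}{2} = \left(- \frac{1}{2}\right) 3 = - \frac{3}{2} \approx -1.5$)
$z{\left(v,E \right)} = \frac{341}{2}$ ($z{\left(v,E \right)} = \left(- \frac{3}{2} - 4\right) \left(-20 - 11\right) = \left(- \frac{11}{2}\right) \left(-31\right) = \frac{341}{2}$)
$\left(- \frac{12265}{z{\left(-57,-32 \right)}} - \frac{6174}{-7504}\right) - 2423 = \left(- \frac{12265}{\frac{341}{2}} - \frac{6174}{-7504}\right) - 2423 = \left(\left(-12265\right) \frac{2}{341} - - \frac{441}{536}\right) - 2423 = \left(- \frac{2230}{31} + \frac{441}{536}\right) - 2423 = - \frac{1181609}{16616} - 2423 = - \frac{41442177}{16616}$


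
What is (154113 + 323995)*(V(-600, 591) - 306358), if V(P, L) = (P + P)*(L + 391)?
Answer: -709874677864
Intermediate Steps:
V(P, L) = 2*P*(391 + L) (V(P, L) = (2*P)*(391 + L) = 2*P*(391 + L))
(154113 + 323995)*(V(-600, 591) - 306358) = (154113 + 323995)*(2*(-600)*(391 + 591) - 306358) = 478108*(2*(-600)*982 - 306358) = 478108*(-1178400 - 306358) = 478108*(-1484758) = -709874677864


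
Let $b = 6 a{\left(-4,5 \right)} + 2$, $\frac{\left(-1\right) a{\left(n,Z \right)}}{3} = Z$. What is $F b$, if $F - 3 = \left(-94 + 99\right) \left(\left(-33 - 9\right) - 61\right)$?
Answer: $45056$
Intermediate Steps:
$a{\left(n,Z \right)} = - 3 Z$
$F = -512$ ($F = 3 + \left(-94 + 99\right) \left(\left(-33 - 9\right) - 61\right) = 3 + 5 \left(-42 - 61\right) = 3 + 5 \left(-103\right) = 3 - 515 = -512$)
$b = -88$ ($b = 6 \left(\left(-3\right) 5\right) + 2 = 6 \left(-15\right) + 2 = -90 + 2 = -88$)
$F b = \left(-512\right) \left(-88\right) = 45056$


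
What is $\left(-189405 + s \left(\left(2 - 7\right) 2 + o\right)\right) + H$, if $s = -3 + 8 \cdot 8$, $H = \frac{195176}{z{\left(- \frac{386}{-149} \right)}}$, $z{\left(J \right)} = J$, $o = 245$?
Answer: $- \frac{19247898}{193} \approx -99730.0$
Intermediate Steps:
$H = \frac{14540612}{193}$ ($H = \frac{195176}{\left(-386\right) \frac{1}{-149}} = \frac{195176}{\left(-386\right) \left(- \frac{1}{149}\right)} = \frac{195176}{\frac{386}{149}} = 195176 \cdot \frac{149}{386} = \frac{14540612}{193} \approx 75340.0$)
$s = 61$ ($s = -3 + 64 = 61$)
$\left(-189405 + s \left(\left(2 - 7\right) 2 + o\right)\right) + H = \left(-189405 + 61 \left(\left(2 - 7\right) 2 + 245\right)\right) + \frac{14540612}{193} = \left(-189405 + 61 \left(\left(-5\right) 2 + 245\right)\right) + \frac{14540612}{193} = \left(-189405 + 61 \left(-10 + 245\right)\right) + \frac{14540612}{193} = \left(-189405 + 61 \cdot 235\right) + \frac{14540612}{193} = \left(-189405 + 14335\right) + \frac{14540612}{193} = -175070 + \frac{14540612}{193} = - \frac{19247898}{193}$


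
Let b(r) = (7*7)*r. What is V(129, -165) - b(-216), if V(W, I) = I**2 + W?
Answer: 37938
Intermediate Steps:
b(r) = 49*r
V(W, I) = W + I**2
V(129, -165) - b(-216) = (129 + (-165)**2) - 49*(-216) = (129 + 27225) - 1*(-10584) = 27354 + 10584 = 37938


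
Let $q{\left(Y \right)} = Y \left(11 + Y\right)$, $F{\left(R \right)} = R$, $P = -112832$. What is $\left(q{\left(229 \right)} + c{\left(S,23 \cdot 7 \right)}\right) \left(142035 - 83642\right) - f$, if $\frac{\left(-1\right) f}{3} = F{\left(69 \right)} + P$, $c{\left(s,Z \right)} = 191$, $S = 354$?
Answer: $3220094054$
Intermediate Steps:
$f = 338289$ ($f = - 3 \left(69 - 112832\right) = \left(-3\right) \left(-112763\right) = 338289$)
$\left(q{\left(229 \right)} + c{\left(S,23 \cdot 7 \right)}\right) \left(142035 - 83642\right) - f = \left(229 \left(11 + 229\right) + 191\right) \left(142035 - 83642\right) - 338289 = \left(229 \cdot 240 + 191\right) 58393 - 338289 = \left(54960 + 191\right) 58393 - 338289 = 55151 \cdot 58393 - 338289 = 3220432343 - 338289 = 3220094054$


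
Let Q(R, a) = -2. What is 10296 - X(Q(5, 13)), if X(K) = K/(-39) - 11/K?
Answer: 802655/78 ≈ 10290.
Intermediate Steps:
X(K) = -11/K - K/39 (X(K) = K*(-1/39) - 11/K = -K/39 - 11/K = -11/K - K/39)
10296 - X(Q(5, 13)) = 10296 - (-11/(-2) - 1/39*(-2)) = 10296 - (-11*(-1/2) + 2/39) = 10296 - (11/2 + 2/39) = 10296 - 1*433/78 = 10296 - 433/78 = 802655/78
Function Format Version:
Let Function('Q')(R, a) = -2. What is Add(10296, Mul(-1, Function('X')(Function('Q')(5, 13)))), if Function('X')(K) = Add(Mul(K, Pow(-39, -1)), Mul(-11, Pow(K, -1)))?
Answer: Rational(802655, 78) ≈ 10290.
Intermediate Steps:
Function('X')(K) = Add(Mul(-11, Pow(K, -1)), Mul(Rational(-1, 39), K)) (Function('X')(K) = Add(Mul(K, Rational(-1, 39)), Mul(-11, Pow(K, -1))) = Add(Mul(Rational(-1, 39), K), Mul(-11, Pow(K, -1))) = Add(Mul(-11, Pow(K, -1)), Mul(Rational(-1, 39), K)))
Add(10296, Mul(-1, Function('X')(Function('Q')(5, 13)))) = Add(10296, Mul(-1, Add(Mul(-11, Pow(-2, -1)), Mul(Rational(-1, 39), -2)))) = Add(10296, Mul(-1, Add(Mul(-11, Rational(-1, 2)), Rational(2, 39)))) = Add(10296, Mul(-1, Add(Rational(11, 2), Rational(2, 39)))) = Add(10296, Mul(-1, Rational(433, 78))) = Add(10296, Rational(-433, 78)) = Rational(802655, 78)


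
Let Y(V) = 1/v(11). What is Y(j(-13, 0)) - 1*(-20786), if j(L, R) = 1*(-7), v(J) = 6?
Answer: 124717/6 ≈ 20786.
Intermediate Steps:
j(L, R) = -7
Y(V) = 1/6
Y(j(-13, 0)) - 1*(-20786) = 1/6 - 1*(-20786) = 1/6 + 20786 = 124717/6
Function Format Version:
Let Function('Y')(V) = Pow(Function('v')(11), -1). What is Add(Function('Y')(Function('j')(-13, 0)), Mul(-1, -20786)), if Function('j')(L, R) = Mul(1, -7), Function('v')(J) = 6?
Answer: Rational(124717, 6) ≈ 20786.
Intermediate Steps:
Function('j')(L, R) = -7
Function('Y')(V) = Rational(1, 6) (Function('Y')(V) = Pow(6, -1) = Rational(1, 6))
Add(Function('Y')(Function('j')(-13, 0)), Mul(-1, -20786)) = Add(Rational(1, 6), Mul(-1, -20786)) = Add(Rational(1, 6), 20786) = Rational(124717, 6)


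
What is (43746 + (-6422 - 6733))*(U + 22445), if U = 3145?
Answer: 782823690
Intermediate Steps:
(43746 + (-6422 - 6733))*(U + 22445) = (43746 + (-6422 - 6733))*(3145 + 22445) = (43746 - 13155)*25590 = 30591*25590 = 782823690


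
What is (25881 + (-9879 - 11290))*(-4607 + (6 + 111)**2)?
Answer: 42794384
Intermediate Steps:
(25881 + (-9879 - 11290))*(-4607 + (6 + 111)**2) = (25881 - 21169)*(-4607 + 117**2) = 4712*(-4607 + 13689) = 4712*9082 = 42794384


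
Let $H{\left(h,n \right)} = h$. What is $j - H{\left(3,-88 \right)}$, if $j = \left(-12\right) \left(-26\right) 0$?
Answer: $-3$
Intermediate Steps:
$j = 0$ ($j = 312 \cdot 0 = 0$)
$j - H{\left(3,-88 \right)} = 0 - 3 = -3$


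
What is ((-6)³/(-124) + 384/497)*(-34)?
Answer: -1317228/15407 ≈ -85.495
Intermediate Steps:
((-6)³/(-124) + 384/497)*(-34) = (-216*(-1/124) + 384*(1/497))*(-34) = (54/31 + 384/497)*(-34) = (38742/15407)*(-34) = -1317228/15407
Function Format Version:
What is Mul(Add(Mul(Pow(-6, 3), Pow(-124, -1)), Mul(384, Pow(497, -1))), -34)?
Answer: Rational(-1317228, 15407) ≈ -85.495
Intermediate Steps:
Mul(Add(Mul(Pow(-6, 3), Pow(-124, -1)), Mul(384, Pow(497, -1))), -34) = Mul(Add(Mul(-216, Rational(-1, 124)), Mul(384, Rational(1, 497))), -34) = Mul(Add(Rational(54, 31), Rational(384, 497)), -34) = Mul(Rational(38742, 15407), -34) = Rational(-1317228, 15407)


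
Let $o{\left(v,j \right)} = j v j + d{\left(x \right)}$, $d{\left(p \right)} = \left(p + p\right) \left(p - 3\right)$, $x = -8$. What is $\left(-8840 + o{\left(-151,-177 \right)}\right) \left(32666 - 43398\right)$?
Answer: $50862629076$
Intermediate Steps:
$d{\left(p \right)} = 2 p \left(-3 + p\right)$
$o{\left(v,j \right)} = 176 + v j^{2}$ ($o{\left(v,j \right)} = j v j + 2 \left(-8\right) \left(-3 - 8\right) = v j^{2} + 2 \left(-8\right) \left(-11\right) = v j^{2} + 176 = 176 + v j^{2}$)
$\left(-8840 + o{\left(-151,-177 \right)}\right) \left(32666 - 43398\right) = \left(-8840 + \left(176 - 151 \left(-177\right)^{2}\right)\right) \left(32666 - 43398\right) = \left(-8840 + \left(176 - 4730679\right)\right) \left(-10732\right) = \left(-8840 - 4730503\right) \left(-10732\right) = \left(-4739343\right) \left(-10732\right) = 50862629076$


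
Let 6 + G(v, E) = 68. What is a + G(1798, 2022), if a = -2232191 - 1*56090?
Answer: -2288219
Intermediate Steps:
G(v, E) = 62 (G(v, E) = -6 + 68 = 62)
a = -2288281 (a = -2232191 - 56090 = -2288281)
a + G(1798, 2022) = -2288281 + 62 = -2288219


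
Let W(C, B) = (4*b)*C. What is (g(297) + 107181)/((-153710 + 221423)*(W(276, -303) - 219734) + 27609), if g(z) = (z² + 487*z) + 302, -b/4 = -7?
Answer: -340331/12785676477 ≈ -2.6618e-5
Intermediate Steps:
b = 28 (b = -4*(-7) = 28)
W(C, B) = 112*C (W(C, B) = (4*28)*C = 112*C)
g(z) = 302 + z² + 487*z
(g(297) + 107181)/((-153710 + 221423)*(W(276, -303) - 219734) + 27609) = ((302 + 297² + 487*297) + 107181)/((-153710 + 221423)*(112*276 - 219734) + 27609) = ((302 + 88209 + 144639) + 107181)/(67713*(30912 - 219734) + 27609) = (233150 + 107181)/(67713*(-188822) + 27609) = 340331/(-12785704086 + 27609) = 340331/(-12785676477) = 340331*(-1/12785676477) = -340331/12785676477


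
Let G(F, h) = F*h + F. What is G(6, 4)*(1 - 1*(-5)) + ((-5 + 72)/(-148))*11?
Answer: 25903/148 ≈ 175.02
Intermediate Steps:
G(F, h) = F + F*h
G(6, 4)*(1 - 1*(-5)) + ((-5 + 72)/(-148))*11 = (6*(1 + 4))*(1 - 1*(-5)) + ((-5 + 72)/(-148))*11 = (6*5)*(1 + 5) + (67*(-1/148))*11 = 30*6 - 67/148*11 = 180 - 737/148 = 25903/148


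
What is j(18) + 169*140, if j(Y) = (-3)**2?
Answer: 23669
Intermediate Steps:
j(Y) = 9
j(18) + 169*140 = 9 + 169*140 = 9 + 23660 = 23669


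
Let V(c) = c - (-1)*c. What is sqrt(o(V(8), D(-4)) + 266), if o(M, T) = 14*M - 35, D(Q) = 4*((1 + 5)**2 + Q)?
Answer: sqrt(455) ≈ 21.331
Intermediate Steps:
V(c) = 2*c (V(c) = c + c = 2*c)
D(Q) = 144 + 4*Q (D(Q) = 4*(6**2 + Q) = 4*(36 + Q) = 144 + 4*Q)
o(M, T) = -35 + 14*M
sqrt(o(V(8), D(-4)) + 266) = sqrt((-35 + 14*(2*8)) + 266) = sqrt((-35 + 14*16) + 266) = sqrt((-35 + 224) + 266) = sqrt(189 + 266) = sqrt(455)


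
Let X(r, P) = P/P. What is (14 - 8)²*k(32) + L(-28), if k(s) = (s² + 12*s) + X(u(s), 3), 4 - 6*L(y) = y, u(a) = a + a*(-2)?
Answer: 152188/3 ≈ 50729.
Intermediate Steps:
u(a) = -a (u(a) = a - 2*a = -a)
L(y) = ⅔ - y/6
X(r, P) = 1
k(s) = 1 + s² + 12*s (k(s) = (s² + 12*s) + 1 = 1 + s² + 12*s)
(14 - 8)²*k(32) + L(-28) = (14 - 8)²*(1 + 32² + 12*32) + (⅔ - ⅙*(-28)) = 6²*(1 + 1024 + 384) + (⅔ + 14/3) = 36*1409 + 16/3 = 50724 + 16/3 = 152188/3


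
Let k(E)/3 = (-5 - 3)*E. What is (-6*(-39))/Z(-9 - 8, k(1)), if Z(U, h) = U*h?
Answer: 39/68 ≈ 0.57353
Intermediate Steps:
k(E) = -24*E (k(E) = 3*((-5 - 3)*E) = 3*(-8*E) = -24*E)
(-6*(-39))/Z(-9 - 8, k(1)) = (-6*(-39))/(((-9 - 8)*(-24*1))) = 234/((-17*(-24))) = 234/408 = 234*(1/408) = 39/68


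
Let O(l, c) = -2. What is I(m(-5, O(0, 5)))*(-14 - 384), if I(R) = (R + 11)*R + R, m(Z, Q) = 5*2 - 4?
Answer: -42984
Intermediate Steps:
m(Z, Q) = 6 (m(Z, Q) = 10 - 4 = 6)
I(R) = R + R*(11 + R) (I(R) = (11 + R)*R + R = R*(11 + R) + R = R + R*(11 + R))
I(m(-5, O(0, 5)))*(-14 - 384) = (6*(12 + 6))*(-14 - 384) = (6*18)*(-398) = 108*(-398) = -42984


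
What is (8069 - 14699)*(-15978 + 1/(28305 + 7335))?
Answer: 125849758099/1188 ≈ 1.0593e+8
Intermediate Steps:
(8069 - 14699)*(-15978 + 1/(28305 + 7335)) = -6630*(-15978 + 1/35640) = -6630*(-569455919/35640) = 125849758099/1188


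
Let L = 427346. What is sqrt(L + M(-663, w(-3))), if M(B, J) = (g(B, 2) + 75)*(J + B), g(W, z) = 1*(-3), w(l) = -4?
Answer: sqrt(379322) ≈ 615.89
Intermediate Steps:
g(W, z) = -3
M(B, J) = 72*B + 72*J (M(B, J) = (-3 + 75)*(J + B) = 72*(B + J) = 72*B + 72*J)
sqrt(L + M(-663, w(-3))) = sqrt(427346 + (72*(-663) + 72*(-4))) = sqrt(427346 + (-47736 - 288)) = sqrt(427346 - 48024) = sqrt(379322)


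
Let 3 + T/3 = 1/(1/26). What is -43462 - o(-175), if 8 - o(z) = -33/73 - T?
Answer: -3178380/73 ≈ -43539.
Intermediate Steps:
T = 69 (T = -9 + 3/(1/26) = -9 + 3*26 = -9 + 78 = 69)
o(z) = 5654/73 (o(z) = 8 - (-33/73 - 1*69) = 8 - (-33*1/73 - 69) = 8 - (-33/73 - 69) = 8 - 1*(-5070/73) = 8 + 5070/73 = 5654/73)
-43462 - o(-175) = -43462 - 1*5654/73 = -43462 - 5654/73 = -3178380/73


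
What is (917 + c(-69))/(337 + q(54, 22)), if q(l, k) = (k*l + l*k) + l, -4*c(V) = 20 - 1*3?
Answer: 3651/11068 ≈ 0.32987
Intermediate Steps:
c(V) = -17/4 (c(V) = -(20 - 1*3)/4 = -(20 - 3)/4 = -¼*17 = -17/4)
q(l, k) = l + 2*k*l (q(l, k) = (k*l + k*l) + l = 2*k*l + l = l + 2*k*l)
(917 + c(-69))/(337 + q(54, 22)) = (917 - 17/4)/(337 + 54*(1 + 2*22)) = 3651/(4*(337 + 54*(1 + 44))) = 3651/(4*(337 + 54*45)) = 3651/(4*(337 + 2430)) = (3651/4)/2767 = (3651/4)*(1/2767) = 3651/11068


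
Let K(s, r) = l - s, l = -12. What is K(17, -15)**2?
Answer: 841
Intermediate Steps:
K(s, r) = -12 - s
K(17, -15)**2 = (-12 - 1*17)**2 = (-12 - 17)**2 = (-29)**2 = 841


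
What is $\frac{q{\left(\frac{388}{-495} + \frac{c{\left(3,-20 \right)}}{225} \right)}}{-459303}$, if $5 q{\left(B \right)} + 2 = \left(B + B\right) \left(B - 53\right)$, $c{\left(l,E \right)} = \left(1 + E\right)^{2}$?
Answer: $\frac{59648242}{1563065521875} \approx 3.8161 \cdot 10^{-5}$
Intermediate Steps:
$q{\left(B \right)} = - \frac{2}{5} + \frac{2 B \left(-53 + B\right)}{5}$ ($q{\left(B \right)} = - \frac{2}{5} + \frac{\left(B + B\right) \left(B - 53\right)}{5} = - \frac{2}{5} + \frac{2 B \left(-53 + B\right)}{5}$)
$\frac{q{\left(\frac{388}{-495} + \frac{c{\left(3,-20 \right)}}{225} \right)}}{-459303} = \frac{- \frac{2}{5} - \frac{106 \left(\frac{388}{-495} + \frac{\left(1 - 20\right)^{2}}{225}\right)}{5} + \frac{2 \left(\frac{388}{-495} + \frac{\left(1 - 20\right)^{2}}{225}\right)^{2}}{5}}{-459303} = \left(- \frac{2}{5} - \frac{106 \left(388 \left(- \frac{1}{495}\right) + \left(-19\right)^{2} \cdot \frac{1}{225}\right)}{5} + \frac{2 \left(388 \left(- \frac{1}{495}\right) + \left(-19\right)^{2} \cdot \frac{1}{225}\right)^{2}}{5}\right) \left(- \frac{1}{459303}\right) = \left(- \frac{2}{5} - \frac{106 \left(- \frac{388}{495} + 361 \cdot \frac{1}{225}\right)}{5} + \frac{2 \left(- \frac{388}{495} + 361 \cdot \frac{1}{225}\right)^{2}}{5}\right) \left(- \frac{1}{459303}\right) = \left(- \frac{2}{5} - \frac{106 \left(- \frac{388}{495} + \frac{361}{225}\right)}{5} + \frac{2 \left(- \frac{388}{495} + \frac{361}{225}\right)^{2}}{5}\right) \left(- \frac{1}{459303}\right) = \left(- \frac{2}{5} - \frac{71762}{4125} + \frac{2 \left(\frac{677}{825}\right)^{2}}{5}\right) \left(- \frac{1}{459303}\right) = \left(- \frac{2}{5} - \frac{71762}{4125} + \frac{2}{5} \cdot \frac{458329}{680625}\right) \left(- \frac{1}{459303}\right) = \left(- \frac{2}{5} - \frac{71762}{4125} + \frac{916658}{3403125}\right) \left(- \frac{1}{459303}\right) = \left(- \frac{59648242}{3403125}\right) \left(- \frac{1}{459303}\right) = \frac{59648242}{1563065521875}$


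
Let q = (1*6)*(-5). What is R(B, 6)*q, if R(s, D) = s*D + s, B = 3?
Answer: -630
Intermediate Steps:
q = -30 (q = 6*(-5) = -30)
R(s, D) = s + D*s (R(s, D) = D*s + s = s + D*s)
R(B, 6)*q = (3*(1 + 6))*(-30) = (3*7)*(-30) = 21*(-30) = -630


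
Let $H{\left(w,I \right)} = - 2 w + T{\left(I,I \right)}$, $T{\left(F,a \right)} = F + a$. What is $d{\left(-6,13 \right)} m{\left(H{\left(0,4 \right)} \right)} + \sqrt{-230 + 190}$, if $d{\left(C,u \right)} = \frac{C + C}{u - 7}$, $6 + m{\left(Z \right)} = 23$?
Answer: $-34 + 2 i \sqrt{10} \approx -34.0 + 6.3246 i$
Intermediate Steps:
$H{\left(w,I \right)} = - 2 w + 2 I$ ($H{\left(w,I \right)} = - 2 w + \left(I + I\right) = - 2 w + 2 I$)
$m{\left(Z \right)} = 17$ ($m{\left(Z \right)} = -6 + 23 = 17$)
$d{\left(C,u \right)} = \frac{2 C}{-7 + u}$
$d{\left(-6,13 \right)} m{\left(H{\left(0,4 \right)} \right)} + \sqrt{-230 + 190} = 2 \left(-6\right) \frac{1}{-7 + 13} \cdot 17 + \sqrt{-230 + 190} = 2 \left(-6\right) \frac{1}{6} \cdot 17 + \sqrt{-40} = 2 \left(-6\right) \frac{1}{6} \cdot 17 + 2 i \sqrt{10} = \left(-2\right) 17 + 2 i \sqrt{10} = -34 + 2 i \sqrt{10}$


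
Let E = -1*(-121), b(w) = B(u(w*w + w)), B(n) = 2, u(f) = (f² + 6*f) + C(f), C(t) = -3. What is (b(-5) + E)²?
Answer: 15129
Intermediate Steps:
u(f) = -3 + f² + 6*f (u(f) = (f² + 6*f) - 3 = -3 + f² + 6*f)
b(w) = 2
E = 121
(b(-5) + E)² = (2 + 121)² = 123² = 15129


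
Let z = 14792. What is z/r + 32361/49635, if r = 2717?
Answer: 274041919/44952765 ≈ 6.0962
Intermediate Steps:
z/r + 32361/49635 = 14792/2717 + 32361/49635 = 14792*(1/2717) + 32361*(1/49635) = 14792/2717 + 10787/16545 = 274041919/44952765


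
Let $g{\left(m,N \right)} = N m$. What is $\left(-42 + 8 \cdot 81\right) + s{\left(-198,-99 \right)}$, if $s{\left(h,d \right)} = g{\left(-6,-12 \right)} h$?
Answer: $-13650$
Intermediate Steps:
$s{\left(h,d \right)} = 72 h$ ($s{\left(h,d \right)} = \left(-12\right) \left(-6\right) h = 72 h$)
$\left(-42 + 8 \cdot 81\right) + s{\left(-198,-99 \right)} = \left(-42 + 8 \cdot 81\right) + 72 \left(-198\right) = \left(-42 + 648\right) - 14256 = 606 - 14256 = -13650$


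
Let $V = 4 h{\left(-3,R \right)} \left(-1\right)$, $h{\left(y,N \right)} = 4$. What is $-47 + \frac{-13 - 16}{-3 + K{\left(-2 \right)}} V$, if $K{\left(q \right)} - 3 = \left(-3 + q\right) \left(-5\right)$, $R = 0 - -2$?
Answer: $- \frac{711}{25} \approx -28.44$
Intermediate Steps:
$R = 2$ ($R = 0 + 2 = 2$)
$K{\left(q \right)} = 18 - 5 q$ ($K{\left(q \right)} = 3 + \left(-3 + q\right) \left(-5\right) = 3 - \left(-15 + 5 q\right) = 18 - 5 q$)
$V = -16$ ($V = 4 \cdot 4 \left(-1\right) = 16 \left(-1\right) = -16$)
$-47 + \frac{-13 - 16}{-3 + K{\left(-2 \right)}} V = -47 + \frac{-13 - 16}{-3 + \left(18 - -10\right)} \left(-16\right) = -47 + - \frac{29}{-3 + \left(18 + 10\right)} \left(-16\right) = -47 + - \frac{29}{-3 + 28} \left(-16\right) = -47 + - \frac{29}{25} \left(-16\right) = -47 + \left(-29\right) \frac{1}{25} \left(-16\right) = -47 - - \frac{464}{25} = -47 + \frac{464}{25} = - \frac{711}{25}$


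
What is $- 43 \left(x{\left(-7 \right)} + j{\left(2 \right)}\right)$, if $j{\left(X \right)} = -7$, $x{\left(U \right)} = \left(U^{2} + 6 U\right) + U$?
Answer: $301$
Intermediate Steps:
$x{\left(U \right)} = U^{2} + 7 U$
$- 43 \left(x{\left(-7 \right)} + j{\left(2 \right)}\right) = - 43 \left(- 7 \left(7 - 7\right) - 7\right) = - 43 \left(\left(-7\right) 0 - 7\right) = - 43 \left(0 - 7\right) = \left(-43\right) \left(-7\right) = 301$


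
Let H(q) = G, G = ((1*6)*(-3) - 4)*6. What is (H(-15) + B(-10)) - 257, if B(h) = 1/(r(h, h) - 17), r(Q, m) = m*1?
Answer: -10504/27 ≈ -389.04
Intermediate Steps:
r(Q, m) = m
B(h) = 1/(-17 + h) (B(h) = 1/(h - 17) = 1/(-17 + h))
G = -132 (G = (6*(-3) - 4)*6 = (-18 - 4)*6 = -22*6 = -132)
H(q) = -132
(H(-15) + B(-10)) - 257 = (-132 + 1/(-17 - 10)) - 257 = (-132 + 1/(-27)) - 257 = (-132 - 1/27) - 257 = -3565/27 - 257 = -10504/27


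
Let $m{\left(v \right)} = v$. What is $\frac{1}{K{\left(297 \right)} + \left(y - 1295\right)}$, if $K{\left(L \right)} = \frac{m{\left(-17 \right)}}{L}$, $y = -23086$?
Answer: $- \frac{297}{7241174} \approx -4.1015 \cdot 10^{-5}$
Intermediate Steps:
$K{\left(L \right)} = - \frac{17}{L}$
$\frac{1}{K{\left(297 \right)} + \left(y - 1295\right)} = \frac{1}{- \frac{17}{297} - 24381} = \frac{1}{- \frac{7241174}{297}} = - \frac{297}{7241174}$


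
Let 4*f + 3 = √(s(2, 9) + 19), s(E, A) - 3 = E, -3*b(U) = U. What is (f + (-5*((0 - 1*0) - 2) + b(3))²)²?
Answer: 103065/16 + 321*√6/4 ≈ 6638.1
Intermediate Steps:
b(U) = -U/3
s(E, A) = 3 + E
f = -¾ + √6/2 (f = -¾ + √((3 + 2) + 19)/4 = -¾ + √(5 + 19)/4 = -¾ + √24/4 = -¾ + (2*√6)/4 = -¾ + √6/2 ≈ 0.47474)
(f + (-5*((0 - 1*0) - 2) + b(3))²)² = ((-¾ + √6/2) + (-5*((0 - 1*0) - 2) - ⅓*3)²)² = ((-¾ + √6/2) + (-5*((0 + 0) - 2) - 1)²)² = ((-¾ + √6/2) + (-5*(0 - 2) - 1)²)² = ((-¾ + √6/2) + (-5*(-2) - 1)²)² = ((-¾ + √6/2) + (10 - 1)²)² = ((-¾ + √6/2) + 9²)² = ((-¾ + √6/2) + 81)² = (321/4 + √6/2)²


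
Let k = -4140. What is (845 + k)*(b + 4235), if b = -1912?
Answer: -7654285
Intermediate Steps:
(845 + k)*(b + 4235) = (845 - 4140)*(-1912 + 4235) = -3295*2323 = -7654285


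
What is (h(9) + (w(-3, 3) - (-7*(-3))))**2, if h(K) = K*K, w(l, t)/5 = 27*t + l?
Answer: 202500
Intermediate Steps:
w(l, t) = 5*l + 135*t (w(l, t) = 5*(27*t + l) = 5*(l + 27*t) = 5*l + 135*t)
h(K) = K**2
(h(9) + (w(-3, 3) - (-7*(-3))))**2 = (9**2 + ((5*(-3) + 135*3) - (-7*(-3))))**2 = (81 + ((-15 + 405) - 21))**2 = (81 + (390 - 1*21))**2 = (81 + (390 - 21))**2 = (81 + 369)**2 = 450**2 = 202500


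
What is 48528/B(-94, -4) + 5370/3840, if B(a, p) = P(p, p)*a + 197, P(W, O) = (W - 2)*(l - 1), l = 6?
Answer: 6751627/386176 ≈ 17.483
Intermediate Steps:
P(W, O) = -10 + 5*W (P(W, O) = (W - 2)*(6 - 1) = (-2 + W)*5 = -10 + 5*W)
B(a, p) = 197 + a*(-10 + 5*p) (B(a, p) = (-10 + 5*p)*a + 197 = a*(-10 + 5*p) + 197 = 197 + a*(-10 + 5*p))
48528/B(-94, -4) + 5370/3840 = 48528/(197 + 5*(-94)*(-2 - 4)) + 5370/3840 = 48528/(197 + 5*(-94)*(-6)) + 5370*(1/3840) = 48528/(197 + 2820) + 179/128 = 48528/3017 + 179/128 = 6751627/386176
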